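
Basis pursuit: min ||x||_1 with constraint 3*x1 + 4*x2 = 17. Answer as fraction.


Axis intercepts:
  x1 = 17/3, x2 = 0: L1 = 17/3
  x1 = 0, x2 = 17/4: L1 = 17/4
x* = (0, 17/4)
||x*||_1 = 17/4.

17/4


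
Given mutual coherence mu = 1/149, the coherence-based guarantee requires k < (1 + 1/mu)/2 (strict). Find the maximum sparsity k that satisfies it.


1/mu = 149.
1 + 1/mu = 150.
(1 + 1/mu)/2 = 75 is an integer and the inequality is strict, so k_max = 75 - 1 = 74.

74


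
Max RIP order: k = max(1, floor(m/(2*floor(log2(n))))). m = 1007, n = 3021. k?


floor(log2(3021)) = 11.
2*11 = 22.
m/(2*floor(log2(n))) = 1007/22 ≈ 45.7727.
floor = 45.
k = max(1, 45) = 45.

45


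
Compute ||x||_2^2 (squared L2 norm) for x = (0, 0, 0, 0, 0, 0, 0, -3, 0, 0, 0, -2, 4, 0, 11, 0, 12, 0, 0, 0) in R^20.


Non-zero entries: [(7, -3), (11, -2), (12, 4), (14, 11), (16, 12)]
Squares: [9, 4, 16, 121, 144]
||x||_2^2 = sum = 294.

294


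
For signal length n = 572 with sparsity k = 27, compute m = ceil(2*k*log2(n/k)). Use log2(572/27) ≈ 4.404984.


log2(n/k) = log2(572/27) ≈ 4.404984.
2*k*log2(n/k) ≈ 2*27*4.404984 = 237.869136.
m = ceil(237.869136) = 238.

238


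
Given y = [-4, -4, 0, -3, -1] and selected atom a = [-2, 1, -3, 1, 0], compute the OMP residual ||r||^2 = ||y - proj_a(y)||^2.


a^T a = 15.
a^T y = 1.
coeff = 1/15 = 1/15.
||r||^2 = 629/15.

629/15


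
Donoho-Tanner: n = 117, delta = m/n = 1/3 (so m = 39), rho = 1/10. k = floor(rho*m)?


m = 1/3*117 = 39.
rho = 1/10.
rho*m = 1/10*39 = 3.9.
k = floor(3.9) = 3.

3


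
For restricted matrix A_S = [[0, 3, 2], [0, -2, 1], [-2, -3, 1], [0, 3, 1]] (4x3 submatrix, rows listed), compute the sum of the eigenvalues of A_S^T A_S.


Sum of eigenvalues of A_S^T A_S = trace(A_S^T A_S) = sum of squared column norms of A_S.
A_S^T A_S diagonal: [4, 31, 7].
trace = 4 + 31 + 7 = 42.

42


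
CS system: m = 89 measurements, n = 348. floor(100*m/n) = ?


100*m/n = 100*89/348 ≈ 25.5747.
floor = 25.

25


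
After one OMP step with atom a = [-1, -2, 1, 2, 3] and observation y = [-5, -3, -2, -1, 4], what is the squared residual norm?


a^T a = 19.
a^T y = 19.
coeff = 19/19 = 1.
||r||^2 = 36.

36


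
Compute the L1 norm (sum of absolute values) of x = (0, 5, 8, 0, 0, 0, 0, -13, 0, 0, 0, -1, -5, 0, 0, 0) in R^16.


Non-zero entries: [(1, 5), (2, 8), (7, -13), (11, -1), (12, -5)]
Absolute values: [5, 8, 13, 1, 5]
||x||_1 = sum = 32.

32


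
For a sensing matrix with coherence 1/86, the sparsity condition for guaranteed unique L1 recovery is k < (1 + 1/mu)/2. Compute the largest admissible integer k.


1/mu = 86.
1 + 1/mu = 87.
(1 + 1/mu)/2 = 43.5 is not an integer, so k_max = floor(43.5) = 43.

43


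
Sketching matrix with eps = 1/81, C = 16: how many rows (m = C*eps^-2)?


1/eps = 81.
(1/eps)^2 = 6561.
m = 16*6561 = 104976.

104976


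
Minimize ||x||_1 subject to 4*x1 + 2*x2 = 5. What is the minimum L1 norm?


Axis intercepts:
  x1 = 5/4, x2 = 0: L1 = 5/4
  x1 = 0, x2 = 5/2: L1 = 5/2
x* = (5/4, 0)
||x*||_1 = 5/4.

5/4


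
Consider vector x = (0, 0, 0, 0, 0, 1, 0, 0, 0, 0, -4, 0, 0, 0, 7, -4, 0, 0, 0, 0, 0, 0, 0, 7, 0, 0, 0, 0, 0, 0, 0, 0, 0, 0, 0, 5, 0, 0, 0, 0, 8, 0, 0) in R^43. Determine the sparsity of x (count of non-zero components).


Non-zero positions: [5, 10, 14, 15, 23, 35, 40].
Sparsity = 7.

7


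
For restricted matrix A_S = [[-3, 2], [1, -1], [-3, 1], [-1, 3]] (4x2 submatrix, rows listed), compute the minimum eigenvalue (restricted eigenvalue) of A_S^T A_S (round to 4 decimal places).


A_S^T A_S = [[20, -13], [-13, 15]].
trace = 35.
det = 131.
disc = trace^2 - 4*det = 1225 - 4*131 = 701.
sqrt(701) ≈ 26.476405.
lam_min = (35 - sqrt(701))/2 ≈ (35 - 26.476405)/2 = 4.2617975 ≈ 4.2618.

4.2618


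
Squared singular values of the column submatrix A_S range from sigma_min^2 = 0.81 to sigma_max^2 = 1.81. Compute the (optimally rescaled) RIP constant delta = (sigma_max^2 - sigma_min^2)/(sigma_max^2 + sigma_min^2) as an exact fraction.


lambda_max - lambda_min = 1.81 - 0.81 = 1.00.
lambda_max + lambda_min = 1.81 + 0.81 = 2.62.
delta = 1.00/2.62 = 100/262 = 50/131.

50/131


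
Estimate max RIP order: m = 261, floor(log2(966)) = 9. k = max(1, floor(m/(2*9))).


floor(log2(966)) = 9.
2*9 = 18.
m/(2*floor(log2(n))) = 261/18 ≈ 14.5.
floor = 14.
k = max(1, 14) = 14.

14


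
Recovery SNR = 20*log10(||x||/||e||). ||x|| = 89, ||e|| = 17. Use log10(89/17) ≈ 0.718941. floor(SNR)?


||x||/||e|| = 89/17.
log10(89/17) ≈ 0.718941.
20*log10(||x||/||e||) ≈ 20*0.718941 = 14.37882.
floor(14.37882) = 14.

14


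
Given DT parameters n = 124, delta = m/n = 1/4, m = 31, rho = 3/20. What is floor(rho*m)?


m = 1/4*124 = 31.
rho = 3/20.
rho*m = 3/20*31 = 4.65.
k = floor(4.65) = 4.

4


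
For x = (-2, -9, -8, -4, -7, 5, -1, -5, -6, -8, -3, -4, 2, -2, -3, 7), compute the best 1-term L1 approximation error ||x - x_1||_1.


Sorted |x_i| descending: [9, 8, 8, 7, 7, 6, 5, 5, 4, 4, 3, 3, 2, 2, 2, 1]
Keep top 1: [9]
Tail entries: [8, 8, 7, 7, 6, 5, 5, 4, 4, 3, 3, 2, 2, 2, 1]
L1 error = sum of tail = 67.

67


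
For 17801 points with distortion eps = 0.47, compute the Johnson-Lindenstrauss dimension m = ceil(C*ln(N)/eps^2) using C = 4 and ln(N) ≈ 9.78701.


ln(17801) ≈ 9.78701.
eps^2 = 0.47^2 = 0.2209.
C*ln(N)/eps^2 ≈ 4*9.78701/0.2209 ≈ 177.2206.
m = ceil(177.2206) = 178.

178


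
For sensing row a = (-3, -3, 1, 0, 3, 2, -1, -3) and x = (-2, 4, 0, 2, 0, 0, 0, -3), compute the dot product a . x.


Non-zero terms: ['-3*-2', '-3*4', '0*2', '-3*-3']
Products: [6, -12, 0, 9]
y = sum = 3.

3


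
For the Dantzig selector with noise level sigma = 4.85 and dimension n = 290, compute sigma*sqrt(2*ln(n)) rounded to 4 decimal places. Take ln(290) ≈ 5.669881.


ln(290) ≈ 5.669881.
2*ln(n) ≈ 11.339762.
sqrt(2*ln(n)) ≈ sqrt(11.339762) ≈ 3.367456.
threshold ≈ 4.85*3.367456 = 16.3321616 ≈ 16.3322.

16.3322


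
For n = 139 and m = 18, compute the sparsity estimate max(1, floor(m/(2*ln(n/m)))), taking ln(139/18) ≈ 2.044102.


n/m = 139/18.
ln(n/m) ≈ 2.044102.
2*ln(n/m) ≈ 4.088204.
m/(2*ln(n/m)) ≈ 18/4.088204 ≈ 4.4029.
floor = 4.
k_max = max(1, 4) = 4.

4


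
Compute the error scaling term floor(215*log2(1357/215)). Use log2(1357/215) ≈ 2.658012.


log2(n/k) = log2(1357/215) ≈ 2.658012.
k*log2(n/k) ≈ 215*2.658012 = 571.47258.
floor(571.47258) = 571.

571


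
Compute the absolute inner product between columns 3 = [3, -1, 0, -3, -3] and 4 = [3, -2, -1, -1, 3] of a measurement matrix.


Inner product: 3*3 + -1*-2 + 0*-1 + -3*-1 + -3*3
Products: [9, 2, 0, 3, -9]
Sum = 5.
|dot| = 5.

5


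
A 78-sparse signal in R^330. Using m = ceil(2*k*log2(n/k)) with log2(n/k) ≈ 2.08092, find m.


log2(n/k) = log2(330/78) ≈ 2.08092.
2*k*log2(n/k) ≈ 2*78*2.08092 = 324.62352.
m = ceil(324.62352) = 325.

325


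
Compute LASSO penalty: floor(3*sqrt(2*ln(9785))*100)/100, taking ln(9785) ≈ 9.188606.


ln(9785) ≈ 9.188606.
2*ln(n) ≈ 18.377212.
sqrt(2*ln(n)) ≈ sqrt(18.377212) ≈ 4.286865.
lambda ≈ 3*4.286865 = 12.860595.
floor(lambda*100)/100 = 12.86.

12.86


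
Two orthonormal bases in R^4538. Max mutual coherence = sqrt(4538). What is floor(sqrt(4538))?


67^2 = 4489 <= 4538 < 4624 = 68^2, so 67 <= sqrt(4538) < 68.
floor(sqrt(4538)) = 67.

67


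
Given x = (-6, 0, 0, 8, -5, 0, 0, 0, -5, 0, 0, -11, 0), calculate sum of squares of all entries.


Non-zero entries: [(0, -6), (3, 8), (4, -5), (8, -5), (11, -11)]
Squares: [36, 64, 25, 25, 121]
||x||_2^2 = sum = 271.

271


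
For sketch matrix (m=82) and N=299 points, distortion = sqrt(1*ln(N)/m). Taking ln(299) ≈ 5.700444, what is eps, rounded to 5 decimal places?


ln(299) ≈ 5.700444.
1*ln(N)/m ≈ 1*5.700444/82 ≈ 0.06951761.
eps = sqrt(0.06951761) ≈ 0.2636619 ≈ 0.26366.

0.26366


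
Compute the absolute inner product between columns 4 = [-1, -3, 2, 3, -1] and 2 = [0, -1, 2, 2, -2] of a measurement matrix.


Inner product: -1*0 + -3*-1 + 2*2 + 3*2 + -1*-2
Products: [0, 3, 4, 6, 2]
Sum = 15.
|dot| = 15.

15


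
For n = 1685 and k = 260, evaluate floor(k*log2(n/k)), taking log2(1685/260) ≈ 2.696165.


log2(n/k) = log2(1685/260) ≈ 2.696165.
k*log2(n/k) ≈ 260*2.696165 = 701.0029.
floor(701.0029) = 701.

701


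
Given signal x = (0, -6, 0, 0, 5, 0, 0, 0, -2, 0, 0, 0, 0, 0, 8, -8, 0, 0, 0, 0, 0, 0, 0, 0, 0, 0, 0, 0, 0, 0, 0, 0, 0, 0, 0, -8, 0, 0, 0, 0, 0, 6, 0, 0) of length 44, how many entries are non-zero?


Non-zero positions: [1, 4, 8, 14, 15, 35, 41].
Sparsity = 7.

7


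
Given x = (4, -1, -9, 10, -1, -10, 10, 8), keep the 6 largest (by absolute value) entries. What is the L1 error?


Sorted |x_i| descending: [10, 10, 10, 9, 8, 4, 1, 1]
Keep top 6: [10, 10, 10, 9, 8, 4]
Tail entries: [1, 1]
L1 error = sum of tail = 2.

2


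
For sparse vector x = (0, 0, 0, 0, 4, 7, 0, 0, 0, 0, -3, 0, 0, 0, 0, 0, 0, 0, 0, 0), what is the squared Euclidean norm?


Non-zero entries: [(4, 4), (5, 7), (10, -3)]
Squares: [16, 49, 9]
||x||_2^2 = sum = 74.

74


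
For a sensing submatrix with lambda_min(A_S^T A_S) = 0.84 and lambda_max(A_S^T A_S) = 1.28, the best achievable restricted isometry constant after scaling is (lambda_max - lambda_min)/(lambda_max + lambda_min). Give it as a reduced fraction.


lambda_max - lambda_min = 1.28 - 0.84 = 0.44.
lambda_max + lambda_min = 1.28 + 0.84 = 2.12.
delta = 0.44/2.12 = 44/212 = 11/53.

11/53


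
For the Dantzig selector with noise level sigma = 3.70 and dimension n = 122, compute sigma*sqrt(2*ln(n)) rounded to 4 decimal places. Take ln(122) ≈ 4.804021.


ln(122) ≈ 4.804021.
2*ln(n) ≈ 9.608042.
sqrt(2*ln(n)) ≈ sqrt(9.608042) ≈ 3.099684.
threshold ≈ 3.70*3.099684 = 11.4688308 ≈ 11.4688.

11.4688


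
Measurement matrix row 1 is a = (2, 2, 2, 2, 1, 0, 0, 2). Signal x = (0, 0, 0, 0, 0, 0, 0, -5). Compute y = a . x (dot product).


Non-zero terms: ['2*-5']
Products: [-10]
y = sum = -10.

-10


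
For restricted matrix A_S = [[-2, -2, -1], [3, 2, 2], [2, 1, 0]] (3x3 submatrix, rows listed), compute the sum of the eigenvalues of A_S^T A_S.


Sum of eigenvalues of A_S^T A_S = trace(A_S^T A_S) = sum of squared column norms of A_S.
A_S^T A_S diagonal: [17, 9, 5].
trace = 17 + 9 + 5 = 31.

31


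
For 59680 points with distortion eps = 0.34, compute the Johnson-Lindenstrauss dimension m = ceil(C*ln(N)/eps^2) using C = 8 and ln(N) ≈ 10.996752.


ln(59680) ≈ 10.996752.
eps^2 = 0.34^2 = 0.1156.
C*ln(N)/eps^2 ≈ 8*10.996752/0.1156 ≈ 761.0209.
m = ceil(761.0209) = 762.

762


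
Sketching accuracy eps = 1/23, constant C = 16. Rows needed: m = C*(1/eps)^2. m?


1/eps = 23.
(1/eps)^2 = 529.
m = 16*529 = 8464.

8464


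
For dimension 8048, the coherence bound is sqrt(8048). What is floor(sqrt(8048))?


89^2 = 7921 <= 8048 < 8100 = 90^2, so 89 <= sqrt(8048) < 90.
floor(sqrt(8048)) = 89.

89


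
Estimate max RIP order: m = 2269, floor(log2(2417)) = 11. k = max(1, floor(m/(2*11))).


floor(log2(2417)) = 11.
2*11 = 22.
m/(2*floor(log2(n))) = 2269/22 ≈ 103.1364.
floor = 103.
k = max(1, 103) = 103.

103


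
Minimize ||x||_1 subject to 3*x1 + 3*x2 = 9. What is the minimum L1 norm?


Axis intercepts:
  x1 = 3, x2 = 0: L1 = 3
  x1 = 0, x2 = 3: L1 = 3
x* = (3, 0)
||x*||_1 = 3.

3


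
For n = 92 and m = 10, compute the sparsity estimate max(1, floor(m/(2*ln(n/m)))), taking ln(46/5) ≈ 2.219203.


n/m = 92/10 = 46/5.
ln(n/m) ≈ 2.219203.
2*ln(n/m) ≈ 4.438406.
m/(2*ln(n/m)) ≈ 10/4.438406 ≈ 2.2531.
floor = 2.
k_max = max(1, 2) = 2.

2


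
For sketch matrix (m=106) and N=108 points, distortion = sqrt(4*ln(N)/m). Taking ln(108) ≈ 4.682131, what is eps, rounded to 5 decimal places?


ln(108) ≈ 4.682131.
4*ln(N)/m ≈ 4*4.682131/106 ≈ 0.17668419.
eps = sqrt(0.17668419) ≈ 0.4203382 ≈ 0.42034.

0.42034


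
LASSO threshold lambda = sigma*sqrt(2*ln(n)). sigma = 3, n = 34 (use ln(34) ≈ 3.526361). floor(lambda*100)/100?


ln(34) ≈ 3.526361.
2*ln(n) ≈ 7.052722.
sqrt(2*ln(n)) ≈ sqrt(7.052722) ≈ 2.655696.
lambda ≈ 3*2.655696 = 7.967088.
floor(lambda*100)/100 = 7.96.

7.96


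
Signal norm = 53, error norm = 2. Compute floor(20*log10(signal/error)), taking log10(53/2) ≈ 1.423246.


||x||/||e|| = 53/2.
log10(53/2) ≈ 1.423246.
20*log10(||x||/||e||) ≈ 20*1.423246 = 28.46492.
floor(28.46492) = 28.

28


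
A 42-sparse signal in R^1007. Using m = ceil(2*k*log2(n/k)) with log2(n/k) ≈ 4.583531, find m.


log2(n/k) = log2(1007/42) ≈ 4.583531.
2*k*log2(n/k) ≈ 2*42*4.583531 = 385.016604.
m = ceil(385.016604) = 386.

386


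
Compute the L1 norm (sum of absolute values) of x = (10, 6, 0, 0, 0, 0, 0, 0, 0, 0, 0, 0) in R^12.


Non-zero entries: [(0, 10), (1, 6)]
Absolute values: [10, 6]
||x||_1 = sum = 16.

16


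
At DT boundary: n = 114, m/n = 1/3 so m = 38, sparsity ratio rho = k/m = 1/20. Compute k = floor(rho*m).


m = 1/3*114 = 38.
rho = 1/20.
rho*m = 1/20*38 = 1.9.
k = floor(1.9) = 1.

1


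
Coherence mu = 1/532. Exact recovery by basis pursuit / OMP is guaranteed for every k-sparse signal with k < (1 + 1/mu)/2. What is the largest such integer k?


1/mu = 532.
1 + 1/mu = 533.
(1 + 1/mu)/2 = 266.5 is not an integer, so k_max = floor(266.5) = 266.

266


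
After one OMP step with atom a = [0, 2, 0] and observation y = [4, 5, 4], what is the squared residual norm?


a^T a = 4.
a^T y = 10.
coeff = 10/4 = 5/2.
||r||^2 = 32.

32


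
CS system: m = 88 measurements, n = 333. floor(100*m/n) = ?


100*m/n = 100*88/333 ≈ 26.4264.
floor = 26.

26


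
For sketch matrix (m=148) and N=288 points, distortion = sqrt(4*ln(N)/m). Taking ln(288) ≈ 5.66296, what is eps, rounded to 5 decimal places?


ln(288) ≈ 5.66296.
4*ln(N)/m ≈ 4*5.66296/148 ≈ 0.15305297.
eps = sqrt(0.15305297) ≈ 0.3912198 ≈ 0.39122.

0.39122


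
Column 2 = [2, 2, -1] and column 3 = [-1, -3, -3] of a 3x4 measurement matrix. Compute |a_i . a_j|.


Inner product: 2*-1 + 2*-3 + -1*-3
Products: [-2, -6, 3]
Sum = -5.
|dot| = 5.

5


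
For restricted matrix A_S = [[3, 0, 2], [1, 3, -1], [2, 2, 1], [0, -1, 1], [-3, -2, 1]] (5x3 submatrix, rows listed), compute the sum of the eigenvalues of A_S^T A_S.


Sum of eigenvalues of A_S^T A_S = trace(A_S^T A_S) = sum of squared column norms of A_S.
A_S^T A_S diagonal: [23, 18, 8].
trace = 23 + 18 + 8 = 49.

49


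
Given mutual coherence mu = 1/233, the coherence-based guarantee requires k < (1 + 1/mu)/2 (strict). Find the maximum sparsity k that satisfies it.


1/mu = 233.
1 + 1/mu = 234.
(1 + 1/mu)/2 = 117 is an integer and the inequality is strict, so k_max = 117 - 1 = 116.

116


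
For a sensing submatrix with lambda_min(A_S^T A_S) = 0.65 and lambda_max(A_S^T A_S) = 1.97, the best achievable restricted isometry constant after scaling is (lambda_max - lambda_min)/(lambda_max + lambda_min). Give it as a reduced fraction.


lambda_max - lambda_min = 1.97 - 0.65 = 1.32.
lambda_max + lambda_min = 1.97 + 0.65 = 2.62.
delta = 1.32/2.62 = 132/262 = 66/131.

66/131


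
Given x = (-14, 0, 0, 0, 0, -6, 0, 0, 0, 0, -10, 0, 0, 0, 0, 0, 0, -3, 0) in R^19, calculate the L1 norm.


Non-zero entries: [(0, -14), (5, -6), (10, -10), (17, -3)]
Absolute values: [14, 6, 10, 3]
||x||_1 = sum = 33.

33


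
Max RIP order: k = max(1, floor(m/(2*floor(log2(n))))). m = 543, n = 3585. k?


floor(log2(3585)) = 11.
2*11 = 22.
m/(2*floor(log2(n))) = 543/22 ≈ 24.6818.
floor = 24.
k = max(1, 24) = 24.

24


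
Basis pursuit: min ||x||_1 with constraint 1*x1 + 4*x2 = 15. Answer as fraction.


Axis intercepts:
  x1 = 15, x2 = 0: L1 = 15
  x1 = 0, x2 = 15/4: L1 = 15/4
x* = (0, 15/4)
||x*||_1 = 15/4.

15/4


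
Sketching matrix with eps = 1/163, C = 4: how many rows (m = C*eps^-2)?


1/eps = 163.
(1/eps)^2 = 26569.
m = 4*26569 = 106276.

106276


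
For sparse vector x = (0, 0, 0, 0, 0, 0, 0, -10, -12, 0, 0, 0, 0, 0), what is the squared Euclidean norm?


Non-zero entries: [(7, -10), (8, -12)]
Squares: [100, 144]
||x||_2^2 = sum = 244.

244


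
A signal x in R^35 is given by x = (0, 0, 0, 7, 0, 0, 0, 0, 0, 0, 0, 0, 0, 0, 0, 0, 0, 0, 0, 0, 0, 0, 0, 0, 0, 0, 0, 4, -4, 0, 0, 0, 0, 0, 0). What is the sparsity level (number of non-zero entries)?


Non-zero positions: [3, 27, 28].
Sparsity = 3.

3


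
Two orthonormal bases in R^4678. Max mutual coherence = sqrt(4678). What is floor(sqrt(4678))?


68^2 = 4624 <= 4678 < 4761 = 69^2, so 68 <= sqrt(4678) < 69.
floor(sqrt(4678)) = 68.

68


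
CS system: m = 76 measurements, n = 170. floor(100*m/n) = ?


100*m/n = 100*76/170 ≈ 44.7059.
floor = 44.

44


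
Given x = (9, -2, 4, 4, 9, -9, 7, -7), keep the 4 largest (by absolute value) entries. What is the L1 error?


Sorted |x_i| descending: [9, 9, 9, 7, 7, 4, 4, 2]
Keep top 4: [9, 9, 9, 7]
Tail entries: [7, 4, 4, 2]
L1 error = sum of tail = 17.

17


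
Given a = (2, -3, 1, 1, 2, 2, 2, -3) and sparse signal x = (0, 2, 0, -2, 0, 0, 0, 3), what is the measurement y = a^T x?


Non-zero terms: ['-3*2', '1*-2', '-3*3']
Products: [-6, -2, -9]
y = sum = -17.

-17


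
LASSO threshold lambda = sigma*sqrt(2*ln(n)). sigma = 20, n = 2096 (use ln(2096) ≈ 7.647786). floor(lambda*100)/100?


ln(2096) ≈ 7.647786.
2*ln(n) ≈ 15.295572.
sqrt(2*ln(n)) ≈ sqrt(15.295572) ≈ 3.910955.
lambda ≈ 20*3.910955 = 78.2191.
floor(lambda*100)/100 = 78.21.

78.21


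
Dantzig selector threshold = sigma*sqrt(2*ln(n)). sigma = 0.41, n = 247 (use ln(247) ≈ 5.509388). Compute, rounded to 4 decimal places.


ln(247) ≈ 5.509388.
2*ln(n) ≈ 11.018776.
sqrt(2*ln(n)) ≈ sqrt(11.018776) ≈ 3.319454.
threshold ≈ 0.41*3.319454 = 1.36097614 ≈ 1.3610.

1.3610


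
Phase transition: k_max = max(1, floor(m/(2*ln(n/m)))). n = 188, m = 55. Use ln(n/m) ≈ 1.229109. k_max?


n/m = 188/55.
ln(n/m) ≈ 1.229109.
2*ln(n/m) ≈ 2.458218.
m/(2*ln(n/m)) ≈ 55/2.458218 ≈ 22.3739.
floor = 22.
k_max = max(1, 22) = 22.

22


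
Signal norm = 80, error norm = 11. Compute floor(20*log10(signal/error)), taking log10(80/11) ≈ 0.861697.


||x||/||e|| = 80/11.
log10(80/11) ≈ 0.861697.
20*log10(||x||/||e||) ≈ 20*0.861697 = 17.23394.
floor(17.23394) = 17.

17


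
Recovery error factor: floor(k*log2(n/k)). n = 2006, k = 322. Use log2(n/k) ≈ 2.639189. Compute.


log2(n/k) = log2(2006/322) ≈ 2.639189.
k*log2(n/k) ≈ 322*2.639189 = 849.818858.
floor(849.818858) = 849.

849


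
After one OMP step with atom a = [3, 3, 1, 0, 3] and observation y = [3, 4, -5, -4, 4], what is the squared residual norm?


a^T a = 28.
a^T y = 28.
coeff = 28/28 = 1.
||r||^2 = 54.

54


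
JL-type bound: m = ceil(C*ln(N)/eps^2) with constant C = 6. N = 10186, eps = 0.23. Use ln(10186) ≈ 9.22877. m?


ln(10186) ≈ 9.22877.
eps^2 = 0.23^2 = 0.0529.
C*ln(N)/eps^2 ≈ 6*9.22877/0.0529 ≈ 1046.7414.
m = ceil(1046.7414) = 1047.

1047


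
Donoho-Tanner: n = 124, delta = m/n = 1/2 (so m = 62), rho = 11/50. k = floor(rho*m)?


m = 1/2*124 = 62.
rho = 11/50.
rho*m = 11/50*62 = 13.64.
k = floor(13.64) = 13.

13


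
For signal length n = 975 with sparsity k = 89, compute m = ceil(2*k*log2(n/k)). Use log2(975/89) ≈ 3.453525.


log2(n/k) = log2(975/89) ≈ 3.453525.
2*k*log2(n/k) ≈ 2*89*3.453525 = 614.72745.
m = ceil(614.72745) = 615.

615


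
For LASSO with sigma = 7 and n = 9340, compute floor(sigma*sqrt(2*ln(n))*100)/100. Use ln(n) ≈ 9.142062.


ln(9340) ≈ 9.142062.
2*ln(n) ≈ 18.284124.
sqrt(2*ln(n)) ≈ sqrt(18.284124) ≈ 4.275994.
lambda ≈ 7*4.275994 = 29.931958.
floor(lambda*100)/100 = 29.93.

29.93


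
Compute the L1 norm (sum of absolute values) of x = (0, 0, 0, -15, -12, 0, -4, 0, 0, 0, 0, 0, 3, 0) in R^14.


Non-zero entries: [(3, -15), (4, -12), (6, -4), (12, 3)]
Absolute values: [15, 12, 4, 3]
||x||_1 = sum = 34.

34


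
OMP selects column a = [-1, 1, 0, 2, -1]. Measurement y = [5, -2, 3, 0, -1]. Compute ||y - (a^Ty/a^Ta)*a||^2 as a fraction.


a^T a = 7.
a^T y = -6.
coeff = -6/7 = -6/7.
||r||^2 = 237/7.

237/7


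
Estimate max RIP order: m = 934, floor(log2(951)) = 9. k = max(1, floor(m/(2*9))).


floor(log2(951)) = 9.
2*9 = 18.
m/(2*floor(log2(n))) = 934/18 ≈ 51.8889.
floor = 51.
k = max(1, 51) = 51.

51


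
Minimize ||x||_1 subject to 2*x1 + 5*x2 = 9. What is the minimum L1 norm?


Axis intercepts:
  x1 = 9/2, x2 = 0: L1 = 9/2
  x1 = 0, x2 = 9/5: L1 = 9/5
x* = (0, 9/5)
||x*||_1 = 9/5.

9/5


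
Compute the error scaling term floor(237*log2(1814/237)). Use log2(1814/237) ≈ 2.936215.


log2(n/k) = log2(1814/237) ≈ 2.936215.
k*log2(n/k) ≈ 237*2.936215 = 695.882955.
floor(695.882955) = 695.

695


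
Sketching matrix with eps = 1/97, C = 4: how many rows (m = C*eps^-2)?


1/eps = 97.
(1/eps)^2 = 9409.
m = 4*9409 = 37636.

37636


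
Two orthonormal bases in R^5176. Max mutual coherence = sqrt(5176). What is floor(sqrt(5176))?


71^2 = 5041 <= 5176 < 5184 = 72^2, so 71 <= sqrt(5176) < 72.
floor(sqrt(5176)) = 71.

71


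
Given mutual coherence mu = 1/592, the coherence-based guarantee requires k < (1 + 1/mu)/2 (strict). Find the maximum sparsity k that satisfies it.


1/mu = 592.
1 + 1/mu = 593.
(1 + 1/mu)/2 = 296.5 is not an integer, so k_max = floor(296.5) = 296.

296


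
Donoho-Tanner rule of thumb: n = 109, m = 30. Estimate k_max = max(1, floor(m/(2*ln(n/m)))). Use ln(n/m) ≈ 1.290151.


n/m = 109/30.
ln(n/m) ≈ 1.290151.
2*ln(n/m) ≈ 2.580302.
m/(2*ln(n/m)) ≈ 30/2.580302 ≈ 11.6265.
floor = 11.
k_max = max(1, 11) = 11.

11


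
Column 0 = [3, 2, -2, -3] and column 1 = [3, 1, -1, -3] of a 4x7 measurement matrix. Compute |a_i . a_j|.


Inner product: 3*3 + 2*1 + -2*-1 + -3*-3
Products: [9, 2, 2, 9]
Sum = 22.
|dot| = 22.

22


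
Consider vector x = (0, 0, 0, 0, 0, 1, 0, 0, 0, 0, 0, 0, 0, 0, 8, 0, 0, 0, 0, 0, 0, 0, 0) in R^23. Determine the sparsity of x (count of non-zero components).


Non-zero positions: [5, 14].
Sparsity = 2.

2


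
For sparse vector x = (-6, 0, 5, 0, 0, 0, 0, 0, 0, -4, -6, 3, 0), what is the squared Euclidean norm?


Non-zero entries: [(0, -6), (2, 5), (9, -4), (10, -6), (11, 3)]
Squares: [36, 25, 16, 36, 9]
||x||_2^2 = sum = 122.

122


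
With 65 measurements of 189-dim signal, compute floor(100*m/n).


100*m/n = 100*65/189 ≈ 34.3915.
floor = 34.

34


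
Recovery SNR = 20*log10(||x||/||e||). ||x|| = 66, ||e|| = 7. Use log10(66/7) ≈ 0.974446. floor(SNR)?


||x||/||e|| = 66/7.
log10(66/7) ≈ 0.974446.
20*log10(||x||/||e||) ≈ 20*0.974446 = 19.48892.
floor(19.48892) = 19.

19


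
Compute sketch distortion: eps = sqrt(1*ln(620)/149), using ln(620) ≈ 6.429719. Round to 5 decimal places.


ln(620) ≈ 6.429719.
1*ln(N)/m ≈ 1*6.429719/149 ≈ 0.04315248.
eps = sqrt(0.04315248) ≈ 0.2077318 ≈ 0.20773.

0.20773


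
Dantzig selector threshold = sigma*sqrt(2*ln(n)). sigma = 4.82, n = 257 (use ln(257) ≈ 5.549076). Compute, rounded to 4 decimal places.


ln(257) ≈ 5.549076.
2*ln(n) ≈ 11.098152.
sqrt(2*ln(n)) ≈ sqrt(11.098152) ≈ 3.331389.
threshold ≈ 4.82*3.331389 = 16.05729498 ≈ 16.0573.

16.0573


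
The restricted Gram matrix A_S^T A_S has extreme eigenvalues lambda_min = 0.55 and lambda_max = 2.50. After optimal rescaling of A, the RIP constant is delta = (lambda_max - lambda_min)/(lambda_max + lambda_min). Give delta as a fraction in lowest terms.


lambda_max - lambda_min = 2.50 - 0.55 = 1.95.
lambda_max + lambda_min = 2.50 + 0.55 = 3.05.
delta = 1.95/3.05 = 195/305 = 39/61.

39/61


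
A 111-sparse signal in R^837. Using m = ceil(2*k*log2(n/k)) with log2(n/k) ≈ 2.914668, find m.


log2(n/k) = log2(837/111) ≈ 2.914668.
2*k*log2(n/k) ≈ 2*111*2.914668 = 647.056296.
m = ceil(647.056296) = 648.

648


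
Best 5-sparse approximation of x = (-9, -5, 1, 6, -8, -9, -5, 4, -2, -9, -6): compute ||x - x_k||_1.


Sorted |x_i| descending: [9, 9, 9, 8, 6, 6, 5, 5, 4, 2, 1]
Keep top 5: [9, 9, 9, 8, 6]
Tail entries: [6, 5, 5, 4, 2, 1]
L1 error = sum of tail = 23.

23


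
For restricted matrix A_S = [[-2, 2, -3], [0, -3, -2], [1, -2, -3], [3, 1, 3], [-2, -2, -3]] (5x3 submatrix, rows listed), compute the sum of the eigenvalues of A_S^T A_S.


Sum of eigenvalues of A_S^T A_S = trace(A_S^T A_S) = sum of squared column norms of A_S.
A_S^T A_S diagonal: [18, 22, 40].
trace = 18 + 22 + 40 = 80.

80


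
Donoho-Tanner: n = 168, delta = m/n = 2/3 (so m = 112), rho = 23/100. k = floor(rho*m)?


m = 2/3*168 = 112.
rho = 23/100.
rho*m = 23/100*112 = 25.76.
k = floor(25.76) = 25.

25


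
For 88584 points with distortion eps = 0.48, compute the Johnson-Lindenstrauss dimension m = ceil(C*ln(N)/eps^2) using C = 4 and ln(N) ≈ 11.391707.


ln(88584) ≈ 11.391707.
eps^2 = 0.48^2 = 0.2304.
C*ln(N)/eps^2 ≈ 4*11.391707/0.2304 ≈ 197.7727.
m = ceil(197.7727) = 198.

198


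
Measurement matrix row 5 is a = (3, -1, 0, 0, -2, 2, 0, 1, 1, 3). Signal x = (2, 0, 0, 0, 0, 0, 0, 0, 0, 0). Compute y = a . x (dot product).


Non-zero terms: ['3*2']
Products: [6]
y = sum = 6.

6


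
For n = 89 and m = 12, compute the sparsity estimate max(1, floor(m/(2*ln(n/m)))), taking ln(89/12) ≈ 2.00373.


n/m = 89/12.
ln(n/m) ≈ 2.00373.
2*ln(n/m) ≈ 4.00746.
m/(2*ln(n/m)) ≈ 12/4.00746 ≈ 2.9944.
floor = 2.
k_max = max(1, 2) = 2.

2


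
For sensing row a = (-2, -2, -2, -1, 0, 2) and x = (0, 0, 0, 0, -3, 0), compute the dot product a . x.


Non-zero terms: ['0*-3']
Products: [0]
y = sum = 0.

0


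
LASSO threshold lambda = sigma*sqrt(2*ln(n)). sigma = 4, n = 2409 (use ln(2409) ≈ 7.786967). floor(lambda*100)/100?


ln(2409) ≈ 7.786967.
2*ln(n) ≈ 15.573934.
sqrt(2*ln(n)) ≈ sqrt(15.573934) ≈ 3.946382.
lambda ≈ 4*3.946382 = 15.785528.
floor(lambda*100)/100 = 15.78.

15.78


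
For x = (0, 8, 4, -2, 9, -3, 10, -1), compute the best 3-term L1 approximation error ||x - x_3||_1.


Sorted |x_i| descending: [10, 9, 8, 4, 3, 2, 1, 0]
Keep top 3: [10, 9, 8]
Tail entries: [4, 3, 2, 1, 0]
L1 error = sum of tail = 10.

10


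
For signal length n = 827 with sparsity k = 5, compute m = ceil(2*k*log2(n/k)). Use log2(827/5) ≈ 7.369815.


log2(n/k) = log2(827/5) ≈ 7.369815.
2*k*log2(n/k) ≈ 2*5*7.369815 = 73.69815.
m = ceil(73.69815) = 74.

74


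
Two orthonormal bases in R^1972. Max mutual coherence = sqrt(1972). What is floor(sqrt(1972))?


44^2 = 1936 <= 1972 < 2025 = 45^2, so 44 <= sqrt(1972) < 45.
floor(sqrt(1972)) = 44.

44


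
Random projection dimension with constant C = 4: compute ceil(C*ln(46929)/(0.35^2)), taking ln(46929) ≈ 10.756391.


ln(46929) ≈ 10.756391.
eps^2 = 0.35^2 = 0.1225.
C*ln(N)/eps^2 ≈ 4*10.756391/0.1225 ≈ 351.2291.
m = ceil(351.2291) = 352.

352


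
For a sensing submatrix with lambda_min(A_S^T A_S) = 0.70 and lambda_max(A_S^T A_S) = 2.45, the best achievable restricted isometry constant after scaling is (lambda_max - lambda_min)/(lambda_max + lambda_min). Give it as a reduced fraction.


lambda_max - lambda_min = 2.45 - 0.70 = 1.75.
lambda_max + lambda_min = 2.45 + 0.70 = 3.15.
delta = 1.75/3.15 = 175/315 = 5/9.

5/9


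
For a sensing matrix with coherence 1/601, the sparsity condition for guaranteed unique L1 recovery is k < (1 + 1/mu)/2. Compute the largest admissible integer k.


1/mu = 601.
1 + 1/mu = 602.
(1 + 1/mu)/2 = 301 is an integer and the inequality is strict, so k_max = 301 - 1 = 300.

300


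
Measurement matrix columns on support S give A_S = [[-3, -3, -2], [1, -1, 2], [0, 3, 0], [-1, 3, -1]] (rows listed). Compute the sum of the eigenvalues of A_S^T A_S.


Sum of eigenvalues of A_S^T A_S = trace(A_S^T A_S) = sum of squared column norms of A_S.
A_S^T A_S diagonal: [11, 28, 9].
trace = 11 + 28 + 9 = 48.

48


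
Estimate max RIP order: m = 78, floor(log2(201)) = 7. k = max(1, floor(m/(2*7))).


floor(log2(201)) = 7.
2*7 = 14.
m/(2*floor(log2(n))) = 78/14 ≈ 5.5714.
floor = 5.
k = max(1, 5) = 5.

5


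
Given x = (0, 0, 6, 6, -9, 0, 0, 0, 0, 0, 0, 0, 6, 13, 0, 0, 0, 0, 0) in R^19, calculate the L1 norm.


Non-zero entries: [(2, 6), (3, 6), (4, -9), (12, 6), (13, 13)]
Absolute values: [6, 6, 9, 6, 13]
||x||_1 = sum = 40.

40


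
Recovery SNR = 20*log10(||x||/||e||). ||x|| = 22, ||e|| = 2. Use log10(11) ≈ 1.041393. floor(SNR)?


||x||/||e|| = 22/2 = 11.
log10(11) ≈ 1.041393.
20*log10(||x||/||e||) ≈ 20*1.041393 = 20.82786.
floor(20.82786) = 20.

20


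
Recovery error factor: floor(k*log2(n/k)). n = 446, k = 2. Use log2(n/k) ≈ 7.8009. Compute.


log2(n/k) = log2(446/2) ≈ 7.8009.
k*log2(n/k) ≈ 2*7.8009 = 15.6018.
floor(15.6018) = 15.

15


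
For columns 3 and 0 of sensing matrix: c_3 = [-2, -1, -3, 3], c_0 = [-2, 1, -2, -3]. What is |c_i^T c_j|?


Inner product: -2*-2 + -1*1 + -3*-2 + 3*-3
Products: [4, -1, 6, -9]
Sum = 0.
|dot| = 0.

0


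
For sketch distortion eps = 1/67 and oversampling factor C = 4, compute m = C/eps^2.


1/eps = 67.
(1/eps)^2 = 4489.
m = 4*4489 = 17956.

17956


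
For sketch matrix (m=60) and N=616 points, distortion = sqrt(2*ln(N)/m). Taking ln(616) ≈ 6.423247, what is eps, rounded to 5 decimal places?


ln(616) ≈ 6.423247.
2*ln(N)/m ≈ 2*6.423247/60 ≈ 0.21410823.
eps = sqrt(0.21410823) ≈ 0.4627183 ≈ 0.46272.

0.46272


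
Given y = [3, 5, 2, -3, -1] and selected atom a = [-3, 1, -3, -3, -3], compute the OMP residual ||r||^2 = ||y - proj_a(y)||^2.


a^T a = 37.
a^T y = 2.
coeff = 2/37 = 2/37.
||r||^2 = 1772/37.

1772/37


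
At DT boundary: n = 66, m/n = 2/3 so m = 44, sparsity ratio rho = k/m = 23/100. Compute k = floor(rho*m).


m = 2/3*66 = 44.
rho = 23/100.
rho*m = 23/100*44 = 10.12.
k = floor(10.12) = 10.

10


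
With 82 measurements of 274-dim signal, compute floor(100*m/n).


100*m/n = 100*82/274 ≈ 29.927.
floor = 29.

29


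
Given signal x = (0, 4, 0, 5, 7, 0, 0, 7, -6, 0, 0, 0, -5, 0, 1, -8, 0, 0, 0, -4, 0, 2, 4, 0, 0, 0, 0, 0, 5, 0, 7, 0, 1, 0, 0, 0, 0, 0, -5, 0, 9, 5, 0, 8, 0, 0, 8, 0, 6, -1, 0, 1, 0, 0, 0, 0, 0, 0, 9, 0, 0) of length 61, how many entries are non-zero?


Non-zero positions: [1, 3, 4, 7, 8, 12, 14, 15, 19, 21, 22, 28, 30, 32, 38, 40, 41, 43, 46, 48, 49, 51, 58].
Sparsity = 23.

23


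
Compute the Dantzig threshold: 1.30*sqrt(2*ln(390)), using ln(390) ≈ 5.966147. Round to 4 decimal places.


ln(390) ≈ 5.966147.
2*ln(n) ≈ 11.932294.
sqrt(2*ln(n)) ≈ sqrt(11.932294) ≈ 3.454315.
threshold ≈ 1.30*3.454315 = 4.4906095 ≈ 4.4906.

4.4906


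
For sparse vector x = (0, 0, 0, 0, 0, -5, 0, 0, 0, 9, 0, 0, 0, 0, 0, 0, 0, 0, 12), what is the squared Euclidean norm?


Non-zero entries: [(5, -5), (9, 9), (18, 12)]
Squares: [25, 81, 144]
||x||_2^2 = sum = 250.

250


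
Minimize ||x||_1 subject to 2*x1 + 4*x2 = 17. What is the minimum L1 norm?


Axis intercepts:
  x1 = 17/2, x2 = 0: L1 = 17/2
  x1 = 0, x2 = 17/4: L1 = 17/4
x* = (0, 17/4)
||x*||_1 = 17/4.

17/4


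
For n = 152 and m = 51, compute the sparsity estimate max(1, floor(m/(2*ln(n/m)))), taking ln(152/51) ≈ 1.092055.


n/m = 152/51.
ln(n/m) ≈ 1.092055.
2*ln(n/m) ≈ 2.18411.
m/(2*ln(n/m)) ≈ 51/2.18411 ≈ 23.3505.
floor = 23.
k_max = max(1, 23) = 23.

23


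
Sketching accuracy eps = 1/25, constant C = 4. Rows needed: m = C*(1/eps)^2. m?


1/eps = 25.
(1/eps)^2 = 625.
m = 4*625 = 2500.

2500


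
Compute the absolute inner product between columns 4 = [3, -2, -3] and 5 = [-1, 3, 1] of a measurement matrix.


Inner product: 3*-1 + -2*3 + -3*1
Products: [-3, -6, -3]
Sum = -12.
|dot| = 12.

12


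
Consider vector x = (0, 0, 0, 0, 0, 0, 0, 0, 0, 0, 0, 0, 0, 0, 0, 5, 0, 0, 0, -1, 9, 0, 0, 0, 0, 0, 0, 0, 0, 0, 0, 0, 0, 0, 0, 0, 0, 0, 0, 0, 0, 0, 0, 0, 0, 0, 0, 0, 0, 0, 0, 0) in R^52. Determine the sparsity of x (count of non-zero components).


Non-zero positions: [15, 19, 20].
Sparsity = 3.

3


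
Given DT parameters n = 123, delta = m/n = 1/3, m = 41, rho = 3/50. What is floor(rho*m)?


m = 1/3*123 = 41.
rho = 3/50.
rho*m = 3/50*41 = 2.46.
k = floor(2.46) = 2.

2


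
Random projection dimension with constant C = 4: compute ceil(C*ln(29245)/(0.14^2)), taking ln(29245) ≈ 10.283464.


ln(29245) ≈ 10.283464.
eps^2 = 0.14^2 = 0.0196.
C*ln(N)/eps^2 ≈ 4*10.283464/0.0196 ≈ 2098.6661.
m = ceil(2098.6661) = 2099.

2099


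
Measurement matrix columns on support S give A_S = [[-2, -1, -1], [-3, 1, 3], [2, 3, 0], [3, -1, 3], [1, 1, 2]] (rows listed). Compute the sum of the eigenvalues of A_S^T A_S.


Sum of eigenvalues of A_S^T A_S = trace(A_S^T A_S) = sum of squared column norms of A_S.
A_S^T A_S diagonal: [27, 13, 23].
trace = 27 + 13 + 23 = 63.

63


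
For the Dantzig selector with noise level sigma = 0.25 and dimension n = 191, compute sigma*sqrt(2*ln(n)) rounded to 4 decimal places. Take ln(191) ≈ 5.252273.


ln(191) ≈ 5.252273.
2*ln(n) ≈ 10.504546.
sqrt(2*ln(n)) ≈ sqrt(10.504546) ≈ 3.241072.
threshold ≈ 0.25*3.241072 = 0.810268 ≈ 0.8103.

0.8103


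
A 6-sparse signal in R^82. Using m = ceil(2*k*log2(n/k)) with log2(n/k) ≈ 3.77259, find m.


log2(n/k) = log2(82/6) ≈ 3.77259.
2*k*log2(n/k) ≈ 2*6*3.77259 = 45.27108.
m = ceil(45.27108) = 46.

46


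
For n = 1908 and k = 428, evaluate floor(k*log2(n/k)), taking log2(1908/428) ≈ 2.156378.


log2(n/k) = log2(1908/428) ≈ 2.156378.
k*log2(n/k) ≈ 428*2.156378 = 922.929784.
floor(922.929784) = 922.

922


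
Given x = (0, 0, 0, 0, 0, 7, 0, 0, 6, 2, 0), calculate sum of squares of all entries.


Non-zero entries: [(5, 7), (8, 6), (9, 2)]
Squares: [49, 36, 4]
||x||_2^2 = sum = 89.

89


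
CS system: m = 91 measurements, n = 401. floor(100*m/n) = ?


100*m/n = 100*91/401 ≈ 22.6933.
floor = 22.

22


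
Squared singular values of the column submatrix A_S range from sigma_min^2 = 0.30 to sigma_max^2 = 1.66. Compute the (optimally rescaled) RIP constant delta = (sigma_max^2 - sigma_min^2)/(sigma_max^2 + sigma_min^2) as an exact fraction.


lambda_max - lambda_min = 1.66 - 0.30 = 1.36.
lambda_max + lambda_min = 1.66 + 0.30 = 1.96.
delta = 1.36/1.96 = 136/196 = 34/49.

34/49


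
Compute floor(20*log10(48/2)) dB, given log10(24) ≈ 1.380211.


||x||/||e|| = 48/2 = 24.
log10(24) ≈ 1.380211.
20*log10(||x||/||e||) ≈ 20*1.380211 = 27.60422.
floor(27.60422) = 27.

27


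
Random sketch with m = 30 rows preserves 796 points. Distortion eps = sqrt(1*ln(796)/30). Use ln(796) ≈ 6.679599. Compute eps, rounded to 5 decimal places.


ln(796) ≈ 6.679599.
1*ln(N)/m ≈ 1*6.679599/30 ≈ 0.2226533.
eps = sqrt(0.2226533) ≈ 0.4718615 ≈ 0.47186.

0.47186


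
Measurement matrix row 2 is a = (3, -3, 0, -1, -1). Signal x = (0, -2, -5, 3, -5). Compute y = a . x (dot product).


Non-zero terms: ['-3*-2', '0*-5', '-1*3', '-1*-5']
Products: [6, 0, -3, 5]
y = sum = 8.

8


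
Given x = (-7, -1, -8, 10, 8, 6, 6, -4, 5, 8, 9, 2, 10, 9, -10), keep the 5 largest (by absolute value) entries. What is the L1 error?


Sorted |x_i| descending: [10, 10, 10, 9, 9, 8, 8, 8, 7, 6, 6, 5, 4, 2, 1]
Keep top 5: [10, 10, 10, 9, 9]
Tail entries: [8, 8, 8, 7, 6, 6, 5, 4, 2, 1]
L1 error = sum of tail = 55.

55


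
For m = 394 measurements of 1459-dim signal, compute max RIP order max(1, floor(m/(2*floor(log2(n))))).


floor(log2(1459)) = 10.
2*10 = 20.
m/(2*floor(log2(n))) = 394/20 ≈ 19.7.
floor = 19.
k = max(1, 19) = 19.

19


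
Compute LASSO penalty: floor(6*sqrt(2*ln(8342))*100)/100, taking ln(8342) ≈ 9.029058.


ln(8342) ≈ 9.029058.
2*ln(n) ≈ 18.058116.
sqrt(2*ln(n)) ≈ sqrt(18.058116) ≈ 4.249484.
lambda ≈ 6*4.249484 = 25.496904.
floor(lambda*100)/100 = 25.49.

25.49


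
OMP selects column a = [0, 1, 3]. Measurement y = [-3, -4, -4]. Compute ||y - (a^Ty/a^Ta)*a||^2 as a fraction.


a^T a = 10.
a^T y = -16.
coeff = -16/10 = -8/5.
||r||^2 = 77/5.

77/5


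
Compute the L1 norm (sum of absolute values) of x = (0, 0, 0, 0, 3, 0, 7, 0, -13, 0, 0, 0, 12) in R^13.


Non-zero entries: [(4, 3), (6, 7), (8, -13), (12, 12)]
Absolute values: [3, 7, 13, 12]
||x||_1 = sum = 35.

35


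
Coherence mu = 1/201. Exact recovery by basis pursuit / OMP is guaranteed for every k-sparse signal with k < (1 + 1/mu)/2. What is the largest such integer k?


1/mu = 201.
1 + 1/mu = 202.
(1 + 1/mu)/2 = 101 is an integer and the inequality is strict, so k_max = 101 - 1 = 100.

100


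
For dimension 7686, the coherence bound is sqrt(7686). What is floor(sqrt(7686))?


87^2 = 7569 <= 7686 < 7744 = 88^2, so 87 <= sqrt(7686) < 88.
floor(sqrt(7686)) = 87.

87


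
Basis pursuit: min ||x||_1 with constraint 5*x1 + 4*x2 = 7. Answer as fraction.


Axis intercepts:
  x1 = 7/5, x2 = 0: L1 = 7/5
  x1 = 0, x2 = 7/4: L1 = 7/4
x* = (7/5, 0)
||x*||_1 = 7/5.

7/5


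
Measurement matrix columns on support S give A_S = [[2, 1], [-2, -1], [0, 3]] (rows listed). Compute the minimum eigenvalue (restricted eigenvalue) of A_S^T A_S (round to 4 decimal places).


A_S^T A_S = [[8, 4], [4, 11]].
trace = 19.
det = 72.
disc = trace^2 - 4*det = 361 - 4*72 = 73.
sqrt(73) ≈ 8.544004.
lam_min = (19 - sqrt(73))/2 ≈ (19 - 8.544004)/2 = 5.227998 ≈ 5.2280.

5.2280


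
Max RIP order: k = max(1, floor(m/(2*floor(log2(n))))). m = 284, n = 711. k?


floor(log2(711)) = 9.
2*9 = 18.
m/(2*floor(log2(n))) = 284/18 ≈ 15.7778.
floor = 15.
k = max(1, 15) = 15.

15


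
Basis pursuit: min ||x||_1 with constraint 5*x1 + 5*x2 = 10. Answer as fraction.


Axis intercepts:
  x1 = 2, x2 = 0: L1 = 2
  x1 = 0, x2 = 2: L1 = 2
x* = (2, 0)
||x*||_1 = 2.

2


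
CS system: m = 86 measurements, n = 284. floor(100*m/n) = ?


100*m/n = 100*86/284 ≈ 30.2817.
floor = 30.

30


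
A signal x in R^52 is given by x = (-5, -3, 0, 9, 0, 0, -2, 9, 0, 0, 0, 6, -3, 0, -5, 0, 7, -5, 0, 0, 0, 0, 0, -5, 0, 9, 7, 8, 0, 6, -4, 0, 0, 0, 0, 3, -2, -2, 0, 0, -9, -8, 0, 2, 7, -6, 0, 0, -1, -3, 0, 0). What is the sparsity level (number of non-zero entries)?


Non-zero positions: [0, 1, 3, 6, 7, 11, 12, 14, 16, 17, 23, 25, 26, 27, 29, 30, 35, 36, 37, 40, 41, 43, 44, 45, 48, 49].
Sparsity = 26.

26


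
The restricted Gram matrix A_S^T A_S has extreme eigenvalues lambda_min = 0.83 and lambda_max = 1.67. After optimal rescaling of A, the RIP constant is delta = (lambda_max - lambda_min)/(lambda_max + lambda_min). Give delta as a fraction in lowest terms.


lambda_max - lambda_min = 1.67 - 0.83 = 0.84.
lambda_max + lambda_min = 1.67 + 0.83 = 2.50.
delta = 0.84/2.50 = 84/250 = 42/125.

42/125


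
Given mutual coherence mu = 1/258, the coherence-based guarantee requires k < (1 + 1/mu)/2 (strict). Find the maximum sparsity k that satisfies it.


1/mu = 258.
1 + 1/mu = 259.
(1 + 1/mu)/2 = 129.5 is not an integer, so k_max = floor(129.5) = 129.

129


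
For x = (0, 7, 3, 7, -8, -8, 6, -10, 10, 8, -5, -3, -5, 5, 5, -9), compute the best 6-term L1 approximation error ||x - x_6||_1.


Sorted |x_i| descending: [10, 10, 9, 8, 8, 8, 7, 7, 6, 5, 5, 5, 5, 3, 3, 0]
Keep top 6: [10, 10, 9, 8, 8, 8]
Tail entries: [7, 7, 6, 5, 5, 5, 5, 3, 3, 0]
L1 error = sum of tail = 46.

46


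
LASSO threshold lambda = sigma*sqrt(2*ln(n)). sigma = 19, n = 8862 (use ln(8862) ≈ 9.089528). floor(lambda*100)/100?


ln(8862) ≈ 9.089528.
2*ln(n) ≈ 18.179056.
sqrt(2*ln(n)) ≈ sqrt(18.179056) ≈ 4.26369.
lambda ≈ 19*4.26369 = 81.01011.
floor(lambda*100)/100 = 81.01.

81.01


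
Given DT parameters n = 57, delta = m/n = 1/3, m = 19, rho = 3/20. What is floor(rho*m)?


m = 1/3*57 = 19.
rho = 3/20.
rho*m = 3/20*19 = 2.85.
k = floor(2.85) = 2.

2


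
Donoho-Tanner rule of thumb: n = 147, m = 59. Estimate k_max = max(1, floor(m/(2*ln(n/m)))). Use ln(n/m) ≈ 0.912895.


n/m = 147/59.
ln(n/m) ≈ 0.912895.
2*ln(n/m) ≈ 1.82579.
m/(2*ln(n/m)) ≈ 59/1.82579 ≈ 32.3148.
floor = 32.
k_max = max(1, 32) = 32.

32
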